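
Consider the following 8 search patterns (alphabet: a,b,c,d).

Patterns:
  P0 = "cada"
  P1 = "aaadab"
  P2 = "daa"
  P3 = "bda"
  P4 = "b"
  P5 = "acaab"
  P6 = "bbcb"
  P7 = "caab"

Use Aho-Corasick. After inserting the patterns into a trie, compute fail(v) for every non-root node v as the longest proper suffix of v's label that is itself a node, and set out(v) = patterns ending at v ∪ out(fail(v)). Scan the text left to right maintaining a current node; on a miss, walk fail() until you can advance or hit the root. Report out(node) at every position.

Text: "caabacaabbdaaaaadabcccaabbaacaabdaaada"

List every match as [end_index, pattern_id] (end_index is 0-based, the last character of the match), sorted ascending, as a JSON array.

Build automaton:
Trie (insert patterns):
  0='ε' goto a→5 b→14 c→1 d→11
  1='c' goto a→2
  2='ca' goto a→24 d→3
  3='cad' goto a→4
  4='cada' goto ·  [P0 ends]
  5='a' goto a→6 c→17
  6='aa' goto a→7
  7='aaa' goto d→8
  8='aaad' goto a→9
  9='aaada' goto b→10
  10='aaadab' goto ·  [P1 ends]
  11='d' goto a→12
  12='da' goto a→13
  13='daa' goto ·  [P2 ends]
  14='b' goto b→21 d→15  [P4 ends]
  15='bd' goto a→16
  16='bda' goto ·  [P3 ends]
  17='ac' goto a→18
  18='aca' goto a→19
  19='acaa' goto b→20
  20='acaab' goto ·  [P5 ends]
  21='bb' goto c→22
  22='bbc' goto b→23
  23='bbcb' goto ·  [P6 ends]
  24='caa' goto b→25
  25='caab' goto ·  [P7 ends]

Failure links (BFS by depth):
  n1('c'): parent n0 fail=0; on 'c' 0 → fail=0;  out ∅∪∅=∅
  n5('a'): parent n0 fail=0; on 'a' 0 → fail=0;  out ∅∪∅=∅
  n11('d'): parent n0 fail=0; on 'd' 0 → fail=0;  out ∅∪∅=∅
  n14('b'): parent n0 fail=0; on 'b' 0 → fail=0;  out {4}∪∅={4}
  n2('ca'): parent n1 fail=0; on 'a' 0 → fail=5;  out ∅∪∅=∅
  n6('aa'): parent n5 fail=0; on 'a' 0 → fail=5;  out ∅∪∅=∅
  n12('da'): parent n11 fail=0; on 'a' 0 → fail=5;  out ∅∪∅=∅
  n15('bd'): parent n14 fail=0; on 'd' 0 → fail=11;  out ∅∪∅=∅
  n17('ac'): parent n5 fail=0; on 'c' 0 → fail=1;  out ∅∪∅=∅
  n21('bb'): parent n14 fail=0; on 'b' 0 → fail=14;  out ∅∪{4}={4}
  n3('cad'): parent n2 fail=5; on 'd' 5→0 → fail=11;  out ∅∪∅=∅
  n7('aaa'): parent n6 fail=5; on 'a' 5 → fail=6;  out ∅∪∅=∅
  n13('daa'): parent n12 fail=5; on 'a' 5 → fail=6;  out {2}∪∅={2}
  n16('bda'): parent n15 fail=11; on 'a' 11 → fail=12;  out {3}∪∅={3}
  n18('aca'): parent n17 fail=1; on 'a' 1 → fail=2;  out ∅∪∅=∅
  n22('bbc'): parent n21 fail=14; on 'c' 14→0 → fail=1;  out ∅∪∅=∅
  n24('caa'): parent n2 fail=5; on 'a' 5 → fail=6;  out ∅∪∅=∅
  n4('cada'): parent n3 fail=11; on 'a' 11 → fail=12;  out {0}∪∅={0}
  n8('aaad'): parent n7 fail=6; on 'd' 6→5→0 → fail=11;  out ∅∪∅=∅
  n19('acaa'): parent n18 fail=2; on 'a' 2 → fail=24;  out ∅∪∅=∅
  n23('bbcb'): parent n22 fail=1; on 'b' 1→0 → fail=14;  out {6}∪{4}={4,6}
  n25('caab'): parent n24 fail=6; on 'b' 6→5→0 → fail=14;  out {7}∪{4}={4,7}
  n9('aaada'): parent n8 fail=11; on 'a' 11 → fail=12;  out ∅∪∅=∅
  n20('acaab'): parent n19 fail=24; on 'b' 24 → fail=25;  out {5}∪{4,7}={4,5,7}
  n10('aaadab'): parent n9 fail=12; on 'b' 12→5→0 → fail=14;  out {1}∪{4}={1,4}

Text stream:
i=0 'c': node 0→1
i=1 'a': node 1→2
i=2 'a': node 2→24
i=3 'b': node 24→25  → match P4@[3:3],P7@[0:3]
i=4 'a': node 25→5 (via fail)
i=5 'c': node 5→17
i=6 'a': node 17→18
i=7 'a': node 18→19
i=8 'b': node 19→20  → match P4@[8:8],P5@[4:8],P7@[5:8]
i=9 'b': node 20→21 (via fail)  → match P4@[9:9]
i=10 'd': node 21→15 (via fail)
i=11 'a': node 15→16  → match P3@[9:11]
i=12 'a': node 16→13 (via fail)  → match P2@[10:12]
i=13 'a': node 13→7 (via fail)
i=14 'a': node 7→7 (via fail)
i=15 'a': node 7→7 (via fail)
i=16 'd': node 7→8
i=17 'a': node 8→9
i=18 'b': node 9→10  → match P1@[13:18],P4@[18:18]
i=19 'c': node 10→1 (via fail)
i=20 'c': node 1→1 (via fail)
i=21 'c': node 1→1 (via fail)
i=22 'a': node 1→2
i=23 'a': node 2→24
i=24 'b': node 24→25  → match P4@[24:24],P7@[21:24]
i=25 'b': node 25→21 (via fail)  → match P4@[25:25]
i=26 'a': node 21→5 (via fail)
i=27 'a': node 5→6
i=28 'c': node 6→17 (via fail)
i=29 'a': node 17→18
i=30 'a': node 18→19
i=31 'b': node 19→20  → match P4@[31:31],P5@[27:31],P7@[28:31]
i=32 'd': node 20→15 (via fail)
i=33 'a': node 15→16  → match P3@[31:33]
i=34 'a': node 16→13 (via fail)  → match P2@[32:34]
i=35 'a': node 13→7 (via fail)
i=36 'd': node 7→8
i=37 'a': node 8→9

All matches (sorted): [[3,4],[3,7],[8,4],[8,5],[8,7],[9,4],[11,3],[12,2],[18,1],[18,4],[24,4],[24,7],[25,4],[31,4],[31,5],[31,7],[33,3],[34,2]]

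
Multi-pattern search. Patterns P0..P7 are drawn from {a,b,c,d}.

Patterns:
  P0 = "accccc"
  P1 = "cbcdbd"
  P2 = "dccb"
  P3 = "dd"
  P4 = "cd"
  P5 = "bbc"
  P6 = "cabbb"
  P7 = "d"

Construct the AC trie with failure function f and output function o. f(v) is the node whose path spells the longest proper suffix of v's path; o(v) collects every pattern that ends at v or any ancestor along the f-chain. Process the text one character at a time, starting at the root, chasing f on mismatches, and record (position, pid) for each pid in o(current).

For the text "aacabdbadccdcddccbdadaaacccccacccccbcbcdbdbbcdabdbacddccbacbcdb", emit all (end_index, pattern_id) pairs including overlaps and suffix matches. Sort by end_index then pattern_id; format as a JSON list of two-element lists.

Build:
Trie (insert patterns):
  n0 'ε': a→1 b→19 c→7 d→13
  n1 'a': c→2
  n2 'ac': c→3
  n3 'acc': c→4
  n4 'accc': c→5
  n5 'acccc': c→6
  n6 'accccc': ·  [P0 ends]
  n7 'c': a→22 b→8 d→18
  n8 'cb': c→9
  n9 'cbc': d→10
  n10 'cbcd': b→11
  n11 'cbcdb': d→12
  n12 'cbcdbd': ·  [P1 ends]
  n13 'd': c→14 d→17  [P7 ends]
  n14 'dc': c→15
  n15 'dcc': b→16
  n16 'dccb': ·  [P2 ends]
  n17 'dd': ·  [P3 ends]
  n18 'cd': ·  [P4 ends]
  n19 'b': b→20
  n20 'bb': c→21
  n21 'bbc': ·  [P5 ends]
  n22 'ca': b→23
  n23 'cab': b→24
  n24 'cabb': b→25
  n25 'cabbb': ·  [P6 ends]

Failure links (BFS by depth):
  fail(1) 'a': from fail(0)=0 chase 'a': 0 ⇒ 0;  out=∅∪out(0)=∅
  fail(7) 'c': from fail(0)=0 chase 'c': 0 ⇒ 0;  out=∅∪out(0)=∅
  fail(13) 'd': from fail(0)=0 chase 'd': 0 ⇒ 0;  out={7}∪out(0)={7}
  fail(19) 'b': from fail(0)=0 chase 'b': 0 ⇒ 0;  out=∅∪out(0)=∅
  fail(2) 'ac': from fail(1)=0 chase 'c': 0 ⇒ 7;  out=∅∪out(7)=∅
  fail(8) 'cb': from fail(7)=0 chase 'b': 0 ⇒ 19;  out=∅∪out(19)=∅
  fail(14) 'dc': from fail(13)=0 chase 'c': 0 ⇒ 7;  out=∅∪out(7)=∅
  fail(17) 'dd': from fail(13)=0 chase 'd': 0 ⇒ 13;  out={3}∪out(13)={3,7}
  fail(18) 'cd': from fail(7)=0 chase 'd': 0 ⇒ 13;  out={4}∪out(13)={4,7}
  fail(20) 'bb': from fail(19)=0 chase 'b': 0 ⇒ 19;  out=∅∪out(19)=∅
  fail(22) 'ca': from fail(7)=0 chase 'a': 0 ⇒ 1;  out=∅∪out(1)=∅
  fail(3) 'acc': from fail(2)=7 chase 'c': 7→0 ⇒ 7;  out=∅∪out(7)=∅
  fail(9) 'cbc': from fail(8)=19 chase 'c': 19→0 ⇒ 7;  out=∅∪out(7)=∅
  fail(15) 'dcc': from fail(14)=7 chase 'c': 7→0 ⇒ 7;  out=∅∪out(7)=∅
  fail(21) 'bbc': from fail(20)=19 chase 'c': 19→0 ⇒ 7;  out={5}∪out(7)={5}
  fail(23) 'cab': from fail(22)=1 chase 'b': 1→0 ⇒ 19;  out=∅∪out(19)=∅
  fail(4) 'accc': from fail(3)=7 chase 'c': 7→0 ⇒ 7;  out=∅∪out(7)=∅
  fail(10) 'cbcd': from fail(9)=7 chase 'd': 7 ⇒ 18;  out=∅∪out(18)={4,7}
  fail(16) 'dccb': from fail(15)=7 chase 'b': 7 ⇒ 8;  out={2}∪out(8)={2}
  fail(24) 'cabb': from fail(23)=19 chase 'b': 19 ⇒ 20;  out=∅∪out(20)=∅
  fail(5) 'acccc': from fail(4)=7 chase 'c': 7→0 ⇒ 7;  out=∅∪out(7)=∅
  fail(11) 'cbcdb': from fail(10)=18 chase 'b': 18→13→0 ⇒ 19;  out=∅∪out(19)=∅
  fail(25) 'cabbb': from fail(24)=20 chase 'b': 20→19 ⇒ 20;  out={6}∪out(20)={6}
  fail(6) 'accccc': from fail(5)=7 chase 'c': 7→0 ⇒ 7;  out={0}∪out(7)={0}
  fail(12) 'cbcdbd': from fail(11)=19 chase 'd': 19→0 ⇒ 13;  out={1}∪out(13)={1,7}

Scan:
pos 0 'a': at 1
pos 1 'a': at 1 ·f
pos 2 'c': at 2
pos 3 'a': at 22 ·f
pos 4 'b': at 23
pos 5 'd': at 13 ·f  emit P7@[5:5]
pos 6 'b': at 19 ·f
pos 7 'a': at 1 ·f
pos 8 'd': at 13 ·f  emit P7@[8:8]
pos 9 'c': at 14
pos 10 'c': at 15
pos 11 'd': at 18 ·f  emit P4@[10:11],P7@[11:11]
pos 12 'c': at 14 ·f
pos 13 'd': at 18 ·f  emit P4@[12:13],P7@[13:13]
pos 14 'd': at 17 ·f  emit P3@[13:14],P7@[14:14]
pos 15 'c': at 14 ·f
pos 16 'c': at 15
pos 17 'b': at 16  emit P2@[14:17]
pos 18 'd': at 13 ·f  emit P7@[18:18]
pos 19 'a': at 1 ·f
pos 20 'd': at 13 ·f  emit P7@[20:20]
pos 21 'a': at 1 ·f
pos 22 'a': at 1 ·f
pos 23 'a': at 1 ·f
pos 24 'c': at 2
pos 25 'c': at 3
pos 26 'c': at 4
pos 27 'c': at 5
pos 28 'c': at 6  emit P0@[23:28]
pos 29 'a': at 22 ·f
pos 30 'c': at 2 ·f
pos 31 'c': at 3
pos 32 'c': at 4
pos 33 'c': at 5
pos 34 'c': at 6  emit P0@[29:34]
pos 35 'b': at 8 ·f
pos 36 'c': at 9
pos 37 'b': at 8 ·f
pos 38 'c': at 9
pos 39 'd': at 10  emit P4@[38:39],P7@[39:39]
pos 40 'b': at 11
pos 41 'd': at 12  emit P1@[36:41],P7@[41:41]
pos 42 'b': at 19 ·f
pos 43 'b': at 20
pos 44 'c': at 21  emit P5@[42:44]
pos 45 'd': at 18 ·f  emit P4@[44:45],P7@[45:45]
pos 46 'a': at 1 ·f
pos 47 'b': at 19 ·f
pos 48 'd': at 13 ·f  emit P7@[48:48]
pos 49 'b': at 19 ·f
pos 50 'a': at 1 ·f
pos 51 'c': at 2
pos 52 'd': at 18 ·f  emit P4@[51:52],P7@[52:52]
pos 53 'd': at 17 ·f  emit P3@[52:53],P7@[53:53]
pos 54 'c': at 14 ·f
pos 55 'c': at 15
pos 56 'b': at 16  emit P2@[53:56]
pos 57 'a': at 1 ·f
pos 58 'c': at 2
pos 59 'b': at 8 ·f
pos 60 'c': at 9
pos 61 'd': at 10  emit P4@[60:61],P7@[61:61]
pos 62 'b': at 11

Matches: [[5,7],[8,7],[11,4],[11,7],[13,4],[13,7],[14,3],[14,7],[17,2],[18,7],[20,7],[28,0],[34,0],[39,4],[39,7],[41,1],[41,7],[44,5],[45,4],[45,7],[48,7],[52,4],[52,7],[53,3],[53,7],[56,2],[61,4],[61,7]]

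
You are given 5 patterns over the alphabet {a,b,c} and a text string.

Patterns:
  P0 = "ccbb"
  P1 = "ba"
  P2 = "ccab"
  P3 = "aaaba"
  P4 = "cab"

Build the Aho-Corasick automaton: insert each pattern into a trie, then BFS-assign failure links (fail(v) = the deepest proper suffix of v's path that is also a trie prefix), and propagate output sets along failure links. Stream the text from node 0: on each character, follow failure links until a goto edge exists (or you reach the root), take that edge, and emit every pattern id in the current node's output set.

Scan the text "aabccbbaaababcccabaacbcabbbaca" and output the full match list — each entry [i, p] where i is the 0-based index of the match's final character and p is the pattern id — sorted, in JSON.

Build:
Trie (insert patterns):
  0='ε' goto a→9 b→5 c→1
  1='c' goto a→14 c→2
  2='cc' goto a→7 b→3
  3='ccb' goto b→4
  4='ccbb' goto ·  ←P0
  5='b' goto a→6
  6='ba' goto ·  ←P1
  7='cca' goto b→8
  8='ccab' goto ·  ←P2
  9='a' goto a→10
  10='aa' goto a→11
  11='aaa' goto b→12
  12='aaab' goto a→13
  13='aaaba' goto ·  ←P3
  14='ca' goto b→15
  15='cab' goto ·  ←P4

BFS fail/out derivation:
  n1('c'): parent n0 fail=0; on 'c' 0 → fail=0;  out ∅∪∅=∅
  n5('b'): parent n0 fail=0; on 'b' 0 → fail=0;  out ∅∪∅=∅
  n9('a'): parent n0 fail=0; on 'a' 0 → fail=0;  out ∅∪∅=∅
  n2('cc'): parent n1 fail=0; on 'c' 0 → fail=1;  out ∅∪∅=∅
  n6('ba'): parent n5 fail=0; on 'a' 0 → fail=9;  out {1}∪∅={1}
  n10('aa'): parent n9 fail=0; on 'a' 0 → fail=9;  out ∅∪∅=∅
  n14('ca'): parent n1 fail=0; on 'a' 0 → fail=9;  out ∅∪∅=∅
  n3('ccb'): parent n2 fail=1; on 'b' 1→0 → fail=5;  out ∅∪∅=∅
  n7('cca'): parent n2 fail=1; on 'a' 1 → fail=14;  out ∅∪∅=∅
  n11('aaa'): parent n10 fail=9; on 'a' 9 → fail=10;  out ∅∪∅=∅
  n15('cab'): parent n14 fail=9; on 'b' 9→0 → fail=5;  out {4}∪∅={4}
  n4('ccbb'): parent n3 fail=5; on 'b' 5→0 → fail=5;  out {0}∪∅={0}
  n8('ccab'): parent n7 fail=14; on 'b' 14 → fail=15;  out {2}∪{4}={2,4}
  n12('aaab'): parent n11 fail=10; on 'b' 10→9→0 → fail=5;  out ∅∪∅=∅
  n13('aaaba'): parent n12 fail=5; on 'a' 5 → fail=6;  out {3}∪{1}={1,3}

Scan:
i=0 'a': node 0→9
i=1 'a': node 9→10
i=2 'b': node 10→5 (via fail)
i=3 'c': node 5→1 (via fail)
i=4 'c': node 1→2
i=5 'b': node 2→3
i=6 'b': node 3→4  → match P0@[3:6]
i=7 'a': node 4→6 (via fail)  → match P1@[6:7]
i=8 'a': node 6→10 (via fail)
i=9 'a': node 10→11
i=10 'b': node 11→12
i=11 'a': node 12→13  → match P1@[10:11],P3@[7:11]
i=12 'b': node 13→5 (via fail)
i=13 'c': node 5→1 (via fail)
i=14 'c': node 1→2
i=15 'c': node 2→2 (via fail)
i=16 'a': node 2→7
i=17 'b': node 7→8  → match P2@[14:17],P4@[15:17]
i=18 'a': node 8→6 (via fail)  → match P1@[17:18]
i=19 'a': node 6→10 (via fail)
i=20 'c': node 10→1 (via fail)
i=21 'b': node 1→5 (via fail)
i=22 'c': node 5→1 (via fail)
i=23 'a': node 1→14
i=24 'b': node 14→15  → match P4@[22:24]
i=25 'b': node 15→5 (via fail)
i=26 'b': node 5→5 (via fail)
i=27 'a': node 5→6  → match P1@[26:27]
i=28 'c': node 6→1 (via fail)
i=29 'a': node 1→14

Matches: [[6,0],[7,1],[11,1],[11,3],[17,2],[17,4],[18,1],[24,4],[27,1]]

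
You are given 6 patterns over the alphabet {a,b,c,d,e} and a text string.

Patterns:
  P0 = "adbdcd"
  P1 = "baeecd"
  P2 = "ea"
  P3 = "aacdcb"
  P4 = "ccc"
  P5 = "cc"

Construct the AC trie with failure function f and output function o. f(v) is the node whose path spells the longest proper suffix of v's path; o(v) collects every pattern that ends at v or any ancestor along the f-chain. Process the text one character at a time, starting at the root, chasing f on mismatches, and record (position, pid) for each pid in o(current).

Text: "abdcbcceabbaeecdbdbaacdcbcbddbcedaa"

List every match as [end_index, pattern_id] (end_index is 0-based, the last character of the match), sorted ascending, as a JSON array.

Build:
Trie nodes:
  n0 'ε': a→1 b→7 c→20 e→13
  n1 'a': a→15 d→2
  n2 'ad': b→3
  n3 'adb': d→4
  n4 'adbd': c→5
  n5 'adbdc': d→6
  n6 'adbdcd': ·  [P0 ends]
  n7 'b': a→8
  n8 'ba': e→9
  n9 'bae': e→10
  n10 'baee': c→11
  n11 'baeec': d→12
  n12 'baeecd': ·  [P1 ends]
  n13 'e': a→14
  n14 'ea': ·  [P2 ends]
  n15 'aa': c→16
  n16 'aac': d→17
  n17 'aacd': c→18
  n18 'aacdc': b→19
  n19 'aacdcb': ·  [P3 ends]
  n20 'c': c→21
  n21 'cc': c→22  [P5 ends]
  n22 'ccc': ·  [P4 ends]

BFS fail/out derivation:
  n1('a'): parent n0 fail=0; on 'a' 0 → fail=0;  out ∅∪∅=∅
  n7('b'): parent n0 fail=0; on 'b' 0 → fail=0;  out ∅∪∅=∅
  n13('e'): parent n0 fail=0; on 'e' 0 → fail=0;  out ∅∪∅=∅
  n20('c'): parent n0 fail=0; on 'c' 0 → fail=0;  out ∅∪∅=∅
  n2('ad'): parent n1 fail=0; on 'd' 0 → fail=0;  out ∅∪∅=∅
  n8('ba'): parent n7 fail=0; on 'a' 0 → fail=1;  out ∅∪∅=∅
  n14('ea'): parent n13 fail=0; on 'a' 0 → fail=1;  out {2}∪∅={2}
  n15('aa'): parent n1 fail=0; on 'a' 0 → fail=1;  out ∅∪∅=∅
  n21('cc'): parent n20 fail=0; on 'c' 0 → fail=20;  out {5}∪∅={5}
  n3('adb'): parent n2 fail=0; on 'b' 0 → fail=7;  out ∅∪∅=∅
  n9('bae'): parent n8 fail=1; on 'e' 1→0 → fail=13;  out ∅∪∅=∅
  n16('aac'): parent n15 fail=1; on 'c' 1→0 → fail=20;  out ∅∪∅=∅
  n22('ccc'): parent n21 fail=20; on 'c' 20 → fail=21;  out {4}∪{5}={4,5}
  n4('adbd'): parent n3 fail=7; on 'd' 7→0 → fail=0;  out ∅∪∅=∅
  n10('baee'): parent n9 fail=13; on 'e' 13→0 → fail=13;  out ∅∪∅=∅
  n17('aacd'): parent n16 fail=20; on 'd' 20→0 → fail=0;  out ∅∪∅=∅
  n5('adbdc'): parent n4 fail=0; on 'c' 0 → fail=20;  out ∅∪∅=∅
  n11('baeec'): parent n10 fail=13; on 'c' 13→0 → fail=20;  out ∅∪∅=∅
  n18('aacdc'): parent n17 fail=0; on 'c' 0 → fail=20;  out ∅∪∅=∅
  n6('adbdcd'): parent n5 fail=20; on 'd' 20→0 → fail=0;  out {0}∪∅={0}
  n12('baeecd'): parent n11 fail=20; on 'd' 20→0 → fail=0;  out {1}∪∅={1}
  n19('aacdcb'): parent n18 fail=20; on 'b' 20→0 → fail=7;  out {3}∪∅={3}

Scan:
[0] read 'a'  n0⇒n1
[1] read 'b'  n1⇒n7 (fail-walked)
[2] read 'd'  n7⇒n0 (fail-walked)
[3] read 'c'  n0⇒n20
[4] read 'b'  n20⇒n7 (fail-walked)
[5] read 'c'  n7⇒n20 (fail-walked)
[6] read 'c'  n20⇒n21  ** P5@[5:6]
[7] read 'e'  n21⇒n13 (fail-walked)
[8] read 'a'  n13⇒n14  ** P2@[7:8]
[9] read 'b'  n14⇒n7 (fail-walked)
[10] read 'b'  n7⇒n7 (fail-walked)
[11] read 'a'  n7⇒n8
[12] read 'e'  n8⇒n9
[13] read 'e'  n9⇒n10
[14] read 'c'  n10⇒n11
[15] read 'd'  n11⇒n12  ** P1@[10:15]
[16] read 'b'  n12⇒n7 (fail-walked)
[17] read 'd'  n7⇒n0 (fail-walked)
[18] read 'b'  n0⇒n7
[19] read 'a'  n7⇒n8
[20] read 'a'  n8⇒n15 (fail-walked)
[21] read 'c'  n15⇒n16
[22] read 'd'  n16⇒n17
[23] read 'c'  n17⇒n18
[24] read 'b'  n18⇒n19  ** P3@[19:24]
[25] read 'c'  n19⇒n20 (fail-walked)
[26] read 'b'  n20⇒n7 (fail-walked)
[27] read 'd'  n7⇒n0 (fail-walked)
[28] read 'd'  n0⇒n0
[29] read 'b'  n0⇒n7
[30] read 'c'  n7⇒n20 (fail-walked)
[31] read 'e'  n20⇒n13 (fail-walked)
[32] read 'd'  n13⇒n0 (fail-walked)
[33] read 'a'  n0⇒n1
[34] read 'a'  n1⇒n15

All matches (sorted): [[6,5],[8,2],[15,1],[24,3]]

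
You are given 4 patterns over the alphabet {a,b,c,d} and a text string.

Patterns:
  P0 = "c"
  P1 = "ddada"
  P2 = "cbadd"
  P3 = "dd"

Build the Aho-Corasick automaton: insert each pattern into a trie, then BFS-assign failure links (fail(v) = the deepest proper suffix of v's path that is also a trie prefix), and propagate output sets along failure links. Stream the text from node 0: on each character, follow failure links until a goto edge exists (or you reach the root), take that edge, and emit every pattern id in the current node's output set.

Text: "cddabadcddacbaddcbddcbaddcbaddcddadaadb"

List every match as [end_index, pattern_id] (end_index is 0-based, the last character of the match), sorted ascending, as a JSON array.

Construct AC machine:
Trie nodes:
  0='ε' goto c→1 d→2
  1='c' goto b→7  ←P0
  2='d' goto d→3
  3='dd' goto a→4  ←P3
  4='dda' goto d→5
  5='ddad' goto a→6
  6='ddada' goto ·  ←P1
  7='cb' goto a→8
  8='cba' goto d→9
  9='cbad' goto d→10
  10='cbadd' goto ·  ←P2

Failure links (BFS by depth):
  fail(1) 'c': from fail(0)=0 chase 'c': 0 ⇒ 0;  out={0}∪out(0)={0}
  fail(2) 'd': from fail(0)=0 chase 'd': 0 ⇒ 0;  out=∅∪out(0)=∅
  fail(3) 'dd': from fail(2)=0 chase 'd': 0 ⇒ 2;  out={3}∪out(2)={3}
  fail(7) 'cb': from fail(1)=0 chase 'b': 0 ⇒ 0;  out=∅∪out(0)=∅
  fail(4) 'dda': from fail(3)=2 chase 'a': 2→0 ⇒ 0;  out=∅∪out(0)=∅
  fail(8) 'cba': from fail(7)=0 chase 'a': 0 ⇒ 0;  out=∅∪out(0)=∅
  fail(5) 'ddad': from fail(4)=0 chase 'd': 0 ⇒ 2;  out=∅∪out(2)=∅
  fail(9) 'cbad': from fail(8)=0 chase 'd': 0 ⇒ 2;  out=∅∪out(2)=∅
  fail(6) 'ddada': from fail(5)=2 chase 'a': 2→0 ⇒ 0;  out={1}∪out(0)={1}
  fail(10) 'cbadd': from fail(9)=2 chase 'd': 2 ⇒ 3;  out={2}∪out(3)={2,3}

Scan:
pos 0 'c': at 1  → match P0@[0:0]
pos 1 'd': at 2 (via fail)
pos 2 'd': at 3  → match P3@[1:2]
pos 3 'a': at 4
pos 4 'b': at 0 (via fail)
pos 5 'a': at 0
pos 6 'd': at 2
pos 7 'c': at 1 (via fail)  → match P0@[7:7]
pos 8 'd': at 2 (via fail)
pos 9 'd': at 3  → match P3@[8:9]
pos 10 'a': at 4
pos 11 'c': at 1 (via fail)  → match P0@[11:11]
pos 12 'b': at 7
pos 13 'a': at 8
pos 14 'd': at 9
pos 15 'd': at 10  → match P2@[11:15],P3@[14:15]
pos 16 'c': at 1 (via fail)  → match P0@[16:16]
pos 17 'b': at 7
pos 18 'd': at 2 (via fail)
pos 19 'd': at 3  → match P3@[18:19]
pos 20 'c': at 1 (via fail)  → match P0@[20:20]
pos 21 'b': at 7
pos 22 'a': at 8
pos 23 'd': at 9
pos 24 'd': at 10  → match P2@[20:24],P3@[23:24]
pos 25 'c': at 1 (via fail)  → match P0@[25:25]
pos 26 'b': at 7
pos 27 'a': at 8
pos 28 'd': at 9
pos 29 'd': at 10  → match P2@[25:29],P3@[28:29]
pos 30 'c': at 1 (via fail)  → match P0@[30:30]
pos 31 'd': at 2 (via fail)
pos 32 'd': at 3  → match P3@[31:32]
pos 33 'a': at 4
pos 34 'd': at 5
pos 35 'a': at 6  → match P1@[31:35]
pos 36 'a': at 0 (via fail)
pos 37 'd': at 2
pos 38 'b': at 0 (via fail)

Matches: [[0,0],[2,3],[7,0],[9,3],[11,0],[15,2],[15,3],[16,0],[19,3],[20,0],[24,2],[24,3],[25,0],[29,2],[29,3],[30,0],[32,3],[35,1]]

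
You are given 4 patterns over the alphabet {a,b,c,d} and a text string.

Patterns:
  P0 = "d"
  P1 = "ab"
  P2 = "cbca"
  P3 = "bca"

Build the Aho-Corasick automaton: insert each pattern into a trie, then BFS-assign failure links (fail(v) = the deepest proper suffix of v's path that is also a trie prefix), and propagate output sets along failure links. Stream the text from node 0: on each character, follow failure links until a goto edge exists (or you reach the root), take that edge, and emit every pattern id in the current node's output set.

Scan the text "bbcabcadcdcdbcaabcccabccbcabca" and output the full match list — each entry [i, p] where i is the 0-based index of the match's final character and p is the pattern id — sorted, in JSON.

Construct AC machine:
Trie (insert patterns):
  n0 'ε': a→2 b→8 c→4 d→1
  n1 'd': ·  ←P0
  n2 'a': b→3
  n3 'ab': ·  ←P1
  n4 'c': b→5
  n5 'cb': c→6
  n6 'cbc': a→7
  n7 'cbca': ·  ←P2
  n8 'b': c→9
  n9 'bc': a→10
  n10 'bca': ·  ←P3

Failure links (BFS by depth):
  fail(1) 'd': from fail(0)=0 chase 'd': 0 ⇒ 0;  out={0}∪out(0)={0}
  fail(2) 'a': from fail(0)=0 chase 'a': 0 ⇒ 0;  out=∅∪out(0)=∅
  fail(4) 'c': from fail(0)=0 chase 'c': 0 ⇒ 0;  out=∅∪out(0)=∅
  fail(8) 'b': from fail(0)=0 chase 'b': 0 ⇒ 0;  out=∅∪out(0)=∅
  fail(3) 'ab': from fail(2)=0 chase 'b': 0 ⇒ 8;  out={1}∪out(8)={1}
  fail(5) 'cb': from fail(4)=0 chase 'b': 0 ⇒ 8;  out=∅∪out(8)=∅
  fail(9) 'bc': from fail(8)=0 chase 'c': 0 ⇒ 4;  out=∅∪out(4)=∅
  fail(6) 'cbc': from fail(5)=8 chase 'c': 8 ⇒ 9;  out=∅∪out(9)=∅
  fail(10) 'bca': from fail(9)=4 chase 'a': 4→0 ⇒ 2;  out={3}∪out(2)={3}
  fail(7) 'cbca': from fail(6)=9 chase 'a': 9 ⇒ 10;  out={2}∪out(10)={2,3}

Run:
i=0 'b': node 0→8
i=1 'b': node 8→8 (fail-walked)
i=2 'c': node 8→9
i=3 'a': node 9→10  ** P3@[1:3]
i=4 'b': node 10→3 (fail-walked)  ** P1@[3:4]
i=5 'c': node 3→9 (fail-walked)
i=6 'a': node 9→10  ** P3@[4:6]
i=7 'd': node 10→1 (fail-walked)  ** P0@[7:7]
i=8 'c': node 1→4 (fail-walked)
i=9 'd': node 4→1 (fail-walked)  ** P0@[9:9]
i=10 'c': node 1→4 (fail-walked)
i=11 'd': node 4→1 (fail-walked)  ** P0@[11:11]
i=12 'b': node 1→8 (fail-walked)
i=13 'c': node 8→9
i=14 'a': node 9→10  ** P3@[12:14]
i=15 'a': node 10→2 (fail-walked)
i=16 'b': node 2→3  ** P1@[15:16]
i=17 'c': node 3→9 (fail-walked)
i=18 'c': node 9→4 (fail-walked)
i=19 'c': node 4→4 (fail-walked)
i=20 'a': node 4→2 (fail-walked)
i=21 'b': node 2→3  ** P1@[20:21]
i=22 'c': node 3→9 (fail-walked)
i=23 'c': node 9→4 (fail-walked)
i=24 'b': node 4→5
i=25 'c': node 5→6
i=26 'a': node 6→7  ** P2@[23:26],P3@[24:26]
i=27 'b': node 7→3 (fail-walked)  ** P1@[26:27]
i=28 'c': node 3→9 (fail-walked)
i=29 'a': node 9→10  ** P3@[27:29]

All matches (sorted): [[3,3],[4,1],[6,3],[7,0],[9,0],[11,0],[14,3],[16,1],[21,1],[26,2],[26,3],[27,1],[29,3]]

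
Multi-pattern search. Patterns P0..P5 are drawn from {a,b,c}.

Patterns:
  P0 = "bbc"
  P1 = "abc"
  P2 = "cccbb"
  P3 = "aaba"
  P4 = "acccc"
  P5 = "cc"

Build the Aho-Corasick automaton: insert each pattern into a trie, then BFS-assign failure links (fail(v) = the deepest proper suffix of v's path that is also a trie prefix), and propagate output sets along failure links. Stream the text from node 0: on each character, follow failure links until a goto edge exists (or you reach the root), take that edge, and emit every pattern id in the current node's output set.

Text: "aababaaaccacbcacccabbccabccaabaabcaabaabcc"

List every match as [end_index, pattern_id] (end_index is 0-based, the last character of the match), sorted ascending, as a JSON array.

Construct AC machine:
Trie (insert patterns):
  n0 'ε': a→4 b→1 c→7
  n1 'b': b→2
  n2 'bb': c→3
  n3 'bbc': ·  ←P0
  n4 'a': a→12 b→5 c→15
  n5 'ab': c→6
  n6 'abc': ·  ←P1
  n7 'c': c→8
  n8 'cc': c→9  ←P5
  n9 'ccc': b→10
  n10 'cccb': b→11
  n11 'cccbb': ·  ←P2
  n12 'aa': b→13
  n13 'aab': a→14
  n14 'aaba': ·  ←P3
  n15 'ac': c→16
  n16 'acc': c→17
  n17 'accc': c→18
  n18 'acccc': ·  ←P4

BFS fail/out derivation:
  fail(1) 'b': from fail(0)=0 chase 'b': 0 ⇒ 0;  out=∅∪out(0)=∅
  fail(4) 'a': from fail(0)=0 chase 'a': 0 ⇒ 0;  out=∅∪out(0)=∅
  fail(7) 'c': from fail(0)=0 chase 'c': 0 ⇒ 0;  out=∅∪out(0)=∅
  fail(2) 'bb': from fail(1)=0 chase 'b': 0 ⇒ 1;  out=∅∪out(1)=∅
  fail(5) 'ab': from fail(4)=0 chase 'b': 0 ⇒ 1;  out=∅∪out(1)=∅
  fail(8) 'cc': from fail(7)=0 chase 'c': 0 ⇒ 7;  out={5}∪out(7)={5}
  fail(12) 'aa': from fail(4)=0 chase 'a': 0 ⇒ 4;  out=∅∪out(4)=∅
  fail(15) 'ac': from fail(4)=0 chase 'c': 0 ⇒ 7;  out=∅∪out(7)=∅
  fail(3) 'bbc': from fail(2)=1 chase 'c': 1→0 ⇒ 7;  out={0}∪out(7)={0}
  fail(6) 'abc': from fail(5)=1 chase 'c': 1→0 ⇒ 7;  out={1}∪out(7)={1}
  fail(9) 'ccc': from fail(8)=7 chase 'c': 7 ⇒ 8;  out=∅∪out(8)={5}
  fail(13) 'aab': from fail(12)=4 chase 'b': 4 ⇒ 5;  out=∅∪out(5)=∅
  fail(16) 'acc': from fail(15)=7 chase 'c': 7 ⇒ 8;  out=∅∪out(8)={5}
  fail(10) 'cccb': from fail(9)=8 chase 'b': 8→7→0 ⇒ 1;  out=∅∪out(1)=∅
  fail(14) 'aaba': from fail(13)=5 chase 'a': 5→1→0 ⇒ 4;  out={3}∪out(4)={3}
  fail(17) 'accc': from fail(16)=8 chase 'c': 8 ⇒ 9;  out=∅∪out(9)={5}
  fail(11) 'cccbb': from fail(10)=1 chase 'b': 1 ⇒ 2;  out={2}∪out(2)={2}
  fail(18) 'acccc': from fail(17)=9 chase 'c': 9→8 ⇒ 9;  out={4}∪out(9)={4,5}

Text stream:
[0] read 'a'  n0⇒n4
[1] read 'a'  n4⇒n12
[2] read 'b'  n12⇒n13
[3] read 'a'  n13⇒n14  ** P3@[0:3]
[4] read 'b'  n14⇒n5 ·f
[5] read 'a'  n5⇒n4 ·f
[6] read 'a'  n4⇒n12
[7] read 'a'  n12⇒n12 ·f
[8] read 'c'  n12⇒n15 ·f
[9] read 'c'  n15⇒n16  ** P5@[8:9]
[10] read 'a'  n16⇒n4 ·f
[11] read 'c'  n4⇒n15
[12] read 'b'  n15⇒n1 ·f
[13] read 'c'  n1⇒n7 ·f
[14] read 'a'  n7⇒n4 ·f
[15] read 'c'  n4⇒n15
[16] read 'c'  n15⇒n16  ** P5@[15:16]
[17] read 'c'  n16⇒n17  ** P5@[16:17]
[18] read 'a'  n17⇒n4 ·f
[19] read 'b'  n4⇒n5
[20] read 'b'  n5⇒n2 ·f
[21] read 'c'  n2⇒n3  ** P0@[19:21]
[22] read 'c'  n3⇒n8 ·f  ** P5@[21:22]
[23] read 'a'  n8⇒n4 ·f
[24] read 'b'  n4⇒n5
[25] read 'c'  n5⇒n6  ** P1@[23:25]
[26] read 'c'  n6⇒n8 ·f  ** P5@[25:26]
[27] read 'a'  n8⇒n4 ·f
[28] read 'a'  n4⇒n12
[29] read 'b'  n12⇒n13
[30] read 'a'  n13⇒n14  ** P3@[27:30]
[31] read 'a'  n14⇒n12 ·f
[32] read 'b'  n12⇒n13
[33] read 'c'  n13⇒n6 ·f  ** P1@[31:33]
[34] read 'a'  n6⇒n4 ·f
[35] read 'a'  n4⇒n12
[36] read 'b'  n12⇒n13
[37] read 'a'  n13⇒n14  ** P3@[34:37]
[38] read 'a'  n14⇒n12 ·f
[39] read 'b'  n12⇒n13
[40] read 'c'  n13⇒n6 ·f  ** P1@[38:40]
[41] read 'c'  n6⇒n8 ·f  ** P5@[40:41]

Result: [[3,3],[9,5],[16,5],[17,5],[21,0],[22,5],[25,1],[26,5],[30,3],[33,1],[37,3],[40,1],[41,5]]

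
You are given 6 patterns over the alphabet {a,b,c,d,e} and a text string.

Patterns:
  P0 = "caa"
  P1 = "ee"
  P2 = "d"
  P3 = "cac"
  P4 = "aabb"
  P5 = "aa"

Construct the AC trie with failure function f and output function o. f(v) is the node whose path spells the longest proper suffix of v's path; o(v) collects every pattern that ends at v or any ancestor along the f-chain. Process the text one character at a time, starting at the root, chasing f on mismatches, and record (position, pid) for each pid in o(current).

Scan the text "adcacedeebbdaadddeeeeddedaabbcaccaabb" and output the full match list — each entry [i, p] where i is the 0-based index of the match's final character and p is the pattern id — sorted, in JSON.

Build:
Trie nodes:
  0='ε' goto a→8 c→1 d→6 e→4
  1='c' goto a→2
  2='ca' goto a→3 c→7
  3='caa' goto ·  [P0 ends]
  4='e' goto e→5
  5='ee' goto ·  [P1 ends]
  6='d' goto ·  [P2 ends]
  7='cac' goto ·  [P3 ends]
  8='a' goto a→9
  9='aa' goto b→10  [P5 ends]
  10='aab' goto b→11
  11='aabb' goto ·  [P4 ends]

Failure links (BFS by depth):
  n1('c'): parent n0 fail=0; on 'c' 0 → fail=0;  out ∅∪∅=∅
  n4('e'): parent n0 fail=0; on 'e' 0 → fail=0;  out ∅∪∅=∅
  n6('d'): parent n0 fail=0; on 'd' 0 → fail=0;  out {2}∪∅={2}
  n8('a'): parent n0 fail=0; on 'a' 0 → fail=0;  out ∅∪∅=∅
  n2('ca'): parent n1 fail=0; on 'a' 0 → fail=8;  out ∅∪∅=∅
  n5('ee'): parent n4 fail=0; on 'e' 0 → fail=4;  out {1}∪∅={1}
  n9('aa'): parent n8 fail=0; on 'a' 0 → fail=8;  out {5}∪∅={5}
  n3('caa'): parent n2 fail=8; on 'a' 8 → fail=9;  out {0}∪{5}={0,5}
  n7('cac'): parent n2 fail=8; on 'c' 8→0 → fail=1;  out {3}∪∅={3}
  n10('aab'): parent n9 fail=8; on 'b' 8→0 → fail=0;  out ∅∪∅=∅
  n11('aabb'): parent n10 fail=0; on 'b' 0 → fail=0;  out {4}∪∅={4}

Scan:
i=0 'a': node 0→8
i=1 'd': node 8→6 (via fail)  emit P2@[1:1]
i=2 'c': node 6→1 (via fail)
i=3 'a': node 1→2
i=4 'c': node 2→7  emit P3@[2:4]
i=5 'e': node 7→4 (via fail)
i=6 'd': node 4→6 (via fail)  emit P2@[6:6]
i=7 'e': node 6→4 (via fail)
i=8 'e': node 4→5  emit P1@[7:8]
i=9 'b': node 5→0 (via fail)
i=10 'b': node 0→0
i=11 'd': node 0→6  emit P2@[11:11]
i=12 'a': node 6→8 (via fail)
i=13 'a': node 8→9  emit P5@[12:13]
i=14 'd': node 9→6 (via fail)  emit P2@[14:14]
i=15 'd': node 6→6 (via fail)  emit P2@[15:15]
i=16 'd': node 6→6 (via fail)  emit P2@[16:16]
i=17 'e': node 6→4 (via fail)
i=18 'e': node 4→5  emit P1@[17:18]
i=19 'e': node 5→5 (via fail)  emit P1@[18:19]
i=20 'e': node 5→5 (via fail)  emit P1@[19:20]
i=21 'd': node 5→6 (via fail)  emit P2@[21:21]
i=22 'd': node 6→6 (via fail)  emit P2@[22:22]
i=23 'e': node 6→4 (via fail)
i=24 'd': node 4→6 (via fail)  emit P2@[24:24]
i=25 'a': node 6→8 (via fail)
i=26 'a': node 8→9  emit P5@[25:26]
i=27 'b': node 9→10
i=28 'b': node 10→11  emit P4@[25:28]
i=29 'c': node 11→1 (via fail)
i=30 'a': node 1→2
i=31 'c': node 2→7  emit P3@[29:31]
i=32 'c': node 7→1 (via fail)
i=33 'a': node 1→2
i=34 'a': node 2→3  emit P0@[32:34],P5@[33:34]
i=35 'b': node 3→10 (via fail)
i=36 'b': node 10→11  emit P4@[33:36]

All matches (sorted): [[1,2],[4,3],[6,2],[8,1],[11,2],[13,5],[14,2],[15,2],[16,2],[18,1],[19,1],[20,1],[21,2],[22,2],[24,2],[26,5],[28,4],[31,3],[34,0],[34,5],[36,4]]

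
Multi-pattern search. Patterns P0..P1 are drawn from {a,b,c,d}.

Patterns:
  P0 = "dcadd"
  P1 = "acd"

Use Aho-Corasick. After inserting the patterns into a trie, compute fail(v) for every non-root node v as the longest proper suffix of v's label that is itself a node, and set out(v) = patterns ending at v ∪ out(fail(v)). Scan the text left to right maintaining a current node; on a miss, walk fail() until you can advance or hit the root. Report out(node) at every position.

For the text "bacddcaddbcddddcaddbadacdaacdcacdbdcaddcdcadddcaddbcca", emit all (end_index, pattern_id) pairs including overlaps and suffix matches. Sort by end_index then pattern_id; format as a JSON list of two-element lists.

Construct AC machine:
Trie nodes:
  n0 'ε': a→6 d→1
  n1 'd': c→2
  n2 'dc': a→3
  n3 'dca': d→4
  n4 'dcad': d→5
  n5 'dcadd': ·  ←P0
  n6 'a': c→7
  n7 'ac': d→8
  n8 'acd': ·  ←P1

BFS fail/out derivation:
  fail(1) 'd': from fail(0)=0 chase 'd': 0 ⇒ 0;  out=∅∪out(0)=∅
  fail(6) 'a': from fail(0)=0 chase 'a': 0 ⇒ 0;  out=∅∪out(0)=∅
  fail(2) 'dc': from fail(1)=0 chase 'c': 0 ⇒ 0;  out=∅∪out(0)=∅
  fail(7) 'ac': from fail(6)=0 chase 'c': 0 ⇒ 0;  out=∅∪out(0)=∅
  fail(3) 'dca': from fail(2)=0 chase 'a': 0 ⇒ 6;  out=∅∪out(6)=∅
  fail(8) 'acd': from fail(7)=0 chase 'd': 0 ⇒ 1;  out={1}∪out(1)={1}
  fail(4) 'dcad': from fail(3)=6 chase 'd': 6→0 ⇒ 1;  out=∅∪out(1)=∅
  fail(5) 'dcadd': from fail(4)=1 chase 'd': 1→0 ⇒ 1;  out={0}∪out(1)={0}

Run:
[0] read 'b'  n0⇒n0
[1] read 'a'  n0⇒n6
[2] read 'c'  n6⇒n7
[3] read 'd'  n7⇒n8  emit P1@[1:3]
[4] read 'd'  n8⇒n1 ·f
[5] read 'c'  n1⇒n2
[6] read 'a'  n2⇒n3
[7] read 'd'  n3⇒n4
[8] read 'd'  n4⇒n5  emit P0@[4:8]
[9] read 'b'  n5⇒n0 ·f
[10] read 'c'  n0⇒n0
[11] read 'd'  n0⇒n1
[12] read 'd'  n1⇒n1 ·f
[13] read 'd'  n1⇒n1 ·f
[14] read 'd'  n1⇒n1 ·f
[15] read 'c'  n1⇒n2
[16] read 'a'  n2⇒n3
[17] read 'd'  n3⇒n4
[18] read 'd'  n4⇒n5  emit P0@[14:18]
[19] read 'b'  n5⇒n0 ·f
[20] read 'a'  n0⇒n6
[21] read 'd'  n6⇒n1 ·f
[22] read 'a'  n1⇒n6 ·f
[23] read 'c'  n6⇒n7
[24] read 'd'  n7⇒n8  emit P1@[22:24]
[25] read 'a'  n8⇒n6 ·f
[26] read 'a'  n6⇒n6 ·f
[27] read 'c'  n6⇒n7
[28] read 'd'  n7⇒n8  emit P1@[26:28]
[29] read 'c'  n8⇒n2 ·f
[30] read 'a'  n2⇒n3
[31] read 'c'  n3⇒n7 ·f
[32] read 'd'  n7⇒n8  emit P1@[30:32]
[33] read 'b'  n8⇒n0 ·f
[34] read 'd'  n0⇒n1
[35] read 'c'  n1⇒n2
[36] read 'a'  n2⇒n3
[37] read 'd'  n3⇒n4
[38] read 'd'  n4⇒n5  emit P0@[34:38]
[39] read 'c'  n5⇒n2 ·f
[40] read 'd'  n2⇒n1 ·f
[41] read 'c'  n1⇒n2
[42] read 'a'  n2⇒n3
[43] read 'd'  n3⇒n4
[44] read 'd'  n4⇒n5  emit P0@[40:44]
[45] read 'd'  n5⇒n1 ·f
[46] read 'c'  n1⇒n2
[47] read 'a'  n2⇒n3
[48] read 'd'  n3⇒n4
[49] read 'd'  n4⇒n5  emit P0@[45:49]
[50] read 'b'  n5⇒n0 ·f
[51] read 'c'  n0⇒n0
[52] read 'c'  n0⇒n0
[53] read 'a'  n0⇒n6

Matches: [[3,1],[8,0],[18,0],[24,1],[28,1],[32,1],[38,0],[44,0],[49,0]]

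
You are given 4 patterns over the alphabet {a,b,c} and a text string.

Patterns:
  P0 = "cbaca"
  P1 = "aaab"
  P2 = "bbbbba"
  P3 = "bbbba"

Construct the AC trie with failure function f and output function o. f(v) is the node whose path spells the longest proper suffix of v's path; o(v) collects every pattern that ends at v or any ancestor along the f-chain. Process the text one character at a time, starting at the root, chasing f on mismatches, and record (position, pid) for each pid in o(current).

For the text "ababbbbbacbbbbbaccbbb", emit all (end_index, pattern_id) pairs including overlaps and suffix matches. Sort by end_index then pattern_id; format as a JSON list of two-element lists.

Construct AC machine:
Trie nodes:
  n0 'ε': a→6 b→10 c→1
  n1 'c': b→2
  n2 'cb': a→3
  n3 'cba': c→4
  n4 'cbac': a→5
  n5 'cbaca': ·  [P0 ends]
  n6 'a': a→7
  n7 'aa': a→8
  n8 'aaa': b→9
  n9 'aaab': ·  [P1 ends]
  n10 'b': b→11
  n11 'bb': b→12
  n12 'bbb': b→13
  n13 'bbbb': a→16 b→14
  n14 'bbbbb': a→15
  n15 'bbbbba': ·  [P2 ends]
  n16 'bbbba': ·  [P3 ends]

Failure links (BFS by depth):
  n1('c'): parent n0 fail=0; on 'c' 0 → fail=0;  out ∅∪∅=∅
  n6('a'): parent n0 fail=0; on 'a' 0 → fail=0;  out ∅∪∅=∅
  n10('b'): parent n0 fail=0; on 'b' 0 → fail=0;  out ∅∪∅=∅
  n2('cb'): parent n1 fail=0; on 'b' 0 → fail=10;  out ∅∪∅=∅
  n7('aa'): parent n6 fail=0; on 'a' 0 → fail=6;  out ∅∪∅=∅
  n11('bb'): parent n10 fail=0; on 'b' 0 → fail=10;  out ∅∪∅=∅
  n3('cba'): parent n2 fail=10; on 'a' 10→0 → fail=6;  out ∅∪∅=∅
  n8('aaa'): parent n7 fail=6; on 'a' 6 → fail=7;  out ∅∪∅=∅
  n12('bbb'): parent n11 fail=10; on 'b' 10 → fail=11;  out ∅∪∅=∅
  n4('cbac'): parent n3 fail=6; on 'c' 6→0 → fail=1;  out ∅∪∅=∅
  n9('aaab'): parent n8 fail=7; on 'b' 7→6→0 → fail=10;  out {1}∪∅={1}
  n13('bbbb'): parent n12 fail=11; on 'b' 11 → fail=12;  out ∅∪∅=∅
  n5('cbaca'): parent n4 fail=1; on 'a' 1→0 → fail=6;  out {0}∪∅={0}
  n14('bbbbb'): parent n13 fail=12; on 'b' 12 → fail=13;  out ∅∪∅=∅
  n16('bbbba'): parent n13 fail=12; on 'a' 12→11→10→0 → fail=6;  out {3}∪∅={3}
  n15('bbbbba'): parent n14 fail=13; on 'a' 13 → fail=16;  out {2}∪{3}={2,3}

Run:
pos 0 'a': at 6
pos 1 'b': at 10 (via fail)
pos 2 'a': at 6 (via fail)
pos 3 'b': at 10 (via fail)
pos 4 'b': at 11
pos 5 'b': at 12
pos 6 'b': at 13
pos 7 'b': at 14
pos 8 'a': at 15  emit P2@[3:8],P3@[4:8]
pos 9 'c': at 1 (via fail)
pos 10 'b': at 2
pos 11 'b': at 11 (via fail)
pos 12 'b': at 12
pos 13 'b': at 13
pos 14 'b': at 14
pos 15 'a': at 15  emit P2@[10:15],P3@[11:15]
pos 16 'c': at 1 (via fail)
pos 17 'c': at 1 (via fail)
pos 18 'b': at 2
pos 19 'b': at 11 (via fail)
pos 20 'b': at 12

Result: [[8,2],[8,3],[15,2],[15,3]]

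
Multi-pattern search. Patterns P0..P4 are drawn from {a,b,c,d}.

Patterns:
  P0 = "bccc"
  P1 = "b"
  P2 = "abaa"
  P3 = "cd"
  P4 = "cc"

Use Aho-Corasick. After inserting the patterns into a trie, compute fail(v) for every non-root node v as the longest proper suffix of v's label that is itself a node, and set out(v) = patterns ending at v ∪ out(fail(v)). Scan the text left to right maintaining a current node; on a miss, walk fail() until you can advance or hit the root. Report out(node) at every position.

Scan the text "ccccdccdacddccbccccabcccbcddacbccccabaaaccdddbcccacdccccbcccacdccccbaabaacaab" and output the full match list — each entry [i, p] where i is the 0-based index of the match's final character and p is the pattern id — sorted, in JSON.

Build:
Trie (insert patterns):
  n0 'ε': a→5 b→1 c→9
  n1 'b': c→2  ←P1
  n2 'bc': c→3
  n3 'bcc': c→4
  n4 'bccc': ·  ←P0
  n5 'a': b→6
  n6 'ab': a→7
  n7 'aba': a→8
  n8 'abaa': ·  ←P2
  n9 'c': c→11 d→10
  n10 'cd': ·  ←P3
  n11 'cc': ·  ←P4

Failure links (BFS by depth):
  fail(1) 'b': from fail(0)=0 chase 'b': 0 ⇒ 0;  out={1}∪out(0)={1}
  fail(5) 'a': from fail(0)=0 chase 'a': 0 ⇒ 0;  out=∅∪out(0)=∅
  fail(9) 'c': from fail(0)=0 chase 'c': 0 ⇒ 0;  out=∅∪out(0)=∅
  fail(2) 'bc': from fail(1)=0 chase 'c': 0 ⇒ 9;  out=∅∪out(9)=∅
  fail(6) 'ab': from fail(5)=0 chase 'b': 0 ⇒ 1;  out=∅∪out(1)={1}
  fail(10) 'cd': from fail(9)=0 chase 'd': 0 ⇒ 0;  out={3}∪out(0)={3}
  fail(11) 'cc': from fail(9)=0 chase 'c': 0 ⇒ 9;  out={4}∪out(9)={4}
  fail(3) 'bcc': from fail(2)=9 chase 'c': 9 ⇒ 11;  out=∅∪out(11)={4}
  fail(7) 'aba': from fail(6)=1 chase 'a': 1→0 ⇒ 5;  out=∅∪out(5)=∅
  fail(4) 'bccc': from fail(3)=11 chase 'c': 11→9 ⇒ 11;  out={0}∪out(11)={0,4}
  fail(8) 'abaa': from fail(7)=5 chase 'a': 5→0 ⇒ 5;  out={2}∪out(5)={2}

Run:
i=0 'c': node 0→9
i=1 'c': node 9→11  → match P4@[0:1]
i=2 'c': node 11→11 ·f  → match P4@[1:2]
i=3 'c': node 11→11 ·f  → match P4@[2:3]
i=4 'd': node 11→10 ·f  → match P3@[3:4]
i=5 'c': node 10→9 ·f
i=6 'c': node 9→11  → match P4@[5:6]
i=7 'd': node 11→10 ·f  → match P3@[6:7]
i=8 'a': node 10→5 ·f
i=9 'c': node 5→9 ·f
i=10 'd': node 9→10  → match P3@[9:10]
i=11 'd': node 10→0 ·f
i=12 'c': node 0→9
i=13 'c': node 9→11  → match P4@[12:13]
i=14 'b': node 11→1 ·f  → match P1@[14:14]
i=15 'c': node 1→2
i=16 'c': node 2→3  → match P4@[15:16]
i=17 'c': node 3→4  → match P0@[14:17],P4@[16:17]
i=18 'c': node 4→11 ·f  → match P4@[17:18]
i=19 'a': node 11→5 ·f
i=20 'b': node 5→6  → match P1@[20:20]
i=21 'c': node 6→2 ·f
i=22 'c': node 2→3  → match P4@[21:22]
i=23 'c': node 3→4  → match P0@[20:23],P4@[22:23]
i=24 'b': node 4→1 ·f  → match P1@[24:24]
i=25 'c': node 1→2
i=26 'd': node 2→10 ·f  → match P3@[25:26]
i=27 'd': node 10→0 ·f
i=28 'a': node 0→5
i=29 'c': node 5→9 ·f
i=30 'b': node 9→1 ·f  → match P1@[30:30]
i=31 'c': node 1→2
i=32 'c': node 2→3  → match P4@[31:32]
i=33 'c': node 3→4  → match P0@[30:33],P4@[32:33]
i=34 'c': node 4→11 ·f  → match P4@[33:34]
i=35 'a': node 11→5 ·f
i=36 'b': node 5→6  → match P1@[36:36]
i=37 'a': node 6→7
i=38 'a': node 7→8  → match P2@[35:38]
i=39 'a': node 8→5 ·f
i=40 'c': node 5→9 ·f
i=41 'c': node 9→11  → match P4@[40:41]
i=42 'd': node 11→10 ·f  → match P3@[41:42]
i=43 'd': node 10→0 ·f
i=44 'd': node 0→0
i=45 'b': node 0→1  → match P1@[45:45]
i=46 'c': node 1→2
i=47 'c': node 2→3  → match P4@[46:47]
i=48 'c': node 3→4  → match P0@[45:48],P4@[47:48]
i=49 'a': node 4→5 ·f
i=50 'c': node 5→9 ·f
i=51 'd': node 9→10  → match P3@[50:51]
i=52 'c': node 10→9 ·f
i=53 'c': node 9→11  → match P4@[52:53]
i=54 'c': node 11→11 ·f  → match P4@[53:54]
i=55 'c': node 11→11 ·f  → match P4@[54:55]
i=56 'b': node 11→1 ·f  → match P1@[56:56]
i=57 'c': node 1→2
i=58 'c': node 2→3  → match P4@[57:58]
i=59 'c': node 3→4  → match P0@[56:59],P4@[58:59]
i=60 'a': node 4→5 ·f
i=61 'c': node 5→9 ·f
i=62 'd': node 9→10  → match P3@[61:62]
i=63 'c': node 10→9 ·f
i=64 'c': node 9→11  → match P4@[63:64]
i=65 'c': node 11→11 ·f  → match P4@[64:65]
i=66 'c': node 11→11 ·f  → match P4@[65:66]
i=67 'b': node 11→1 ·f  → match P1@[67:67]
i=68 'a': node 1→5 ·f
i=69 'a': node 5→5 ·f
i=70 'b': node 5→6  → match P1@[70:70]
i=71 'a': node 6→7
i=72 'a': node 7→8  → match P2@[69:72]
i=73 'c': node 8→9 ·f
i=74 'a': node 9→5 ·f
i=75 'a': node 5→5 ·f
i=76 'b': node 5→6  → match P1@[76:76]

Matches: [[1,4],[2,4],[3,4],[4,3],[6,4],[7,3],[10,3],[13,4],[14,1],[16,4],[17,0],[17,4],[18,4],[20,1],[22,4],[23,0],[23,4],[24,1],[26,3],[30,1],[32,4],[33,0],[33,4],[34,4],[36,1],[38,2],[41,4],[42,3],[45,1],[47,4],[48,0],[48,4],[51,3],[53,4],[54,4],[55,4],[56,1],[58,4],[59,0],[59,4],[62,3],[64,4],[65,4],[66,4],[67,1],[70,1],[72,2],[76,1]]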